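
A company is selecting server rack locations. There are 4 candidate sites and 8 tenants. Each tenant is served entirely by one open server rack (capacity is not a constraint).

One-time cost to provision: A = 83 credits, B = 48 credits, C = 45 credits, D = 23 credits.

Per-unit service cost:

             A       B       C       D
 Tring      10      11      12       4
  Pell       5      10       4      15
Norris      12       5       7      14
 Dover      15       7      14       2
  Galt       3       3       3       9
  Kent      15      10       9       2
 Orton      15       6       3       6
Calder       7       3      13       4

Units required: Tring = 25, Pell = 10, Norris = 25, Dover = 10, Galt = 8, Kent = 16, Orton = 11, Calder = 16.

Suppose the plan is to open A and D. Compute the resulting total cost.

Each tenant is assigned to its cheapest site among the open ones.
{A, D}: Tring→D 4·25=100, Pell→A 5·10=50, Norris→A 12·25=300, Dover→D 2·10=20, Galt→A 3·8=24, Kent→D 2·16=32, Orton→D 6·11=66, Calder→D 4·16=64. Service 656; fixed 106; total 762.

Total cost: 762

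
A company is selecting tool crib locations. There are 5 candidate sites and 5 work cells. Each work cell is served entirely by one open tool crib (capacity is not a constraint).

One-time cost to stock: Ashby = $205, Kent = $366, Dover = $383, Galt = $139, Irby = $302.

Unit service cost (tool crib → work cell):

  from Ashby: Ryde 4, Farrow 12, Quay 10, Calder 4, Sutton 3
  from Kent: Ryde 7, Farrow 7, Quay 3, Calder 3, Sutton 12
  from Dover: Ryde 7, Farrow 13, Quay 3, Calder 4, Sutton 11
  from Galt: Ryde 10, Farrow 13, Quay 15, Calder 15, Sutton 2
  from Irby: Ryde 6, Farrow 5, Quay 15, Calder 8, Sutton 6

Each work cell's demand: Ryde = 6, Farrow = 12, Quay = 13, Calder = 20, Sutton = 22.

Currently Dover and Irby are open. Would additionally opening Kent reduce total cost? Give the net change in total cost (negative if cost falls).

Current service cost with {Dover, Irby}: 347.
Adding Kent: each work cell re-picks its cheapest; new service cost 327, saving 20.
Extra fixed cost: 366. Net change = 366 − 20 = 346.
(Totals: 1032 → 1378.)

No — net change +346 (cost rises by 346).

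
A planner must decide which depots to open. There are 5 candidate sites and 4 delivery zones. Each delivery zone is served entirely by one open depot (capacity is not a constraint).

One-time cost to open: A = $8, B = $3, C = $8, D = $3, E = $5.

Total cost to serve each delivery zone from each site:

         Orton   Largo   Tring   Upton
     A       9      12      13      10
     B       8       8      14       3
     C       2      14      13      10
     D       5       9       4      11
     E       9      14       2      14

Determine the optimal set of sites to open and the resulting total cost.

For any fixed open set, each delivery zone goes to its cheapest open site; total = fixed + service.
{B, D}: Orton→D 5, Largo→B 8, Tring→D 4, Upton→B 3. Service 20; fixed 6; total 26.
{B, D, E}: service 18 + fixed 11 = 29
{B, E}: service 21 + fixed 8 = 29
{A, B, C, D, E}: service 15 + fixed 27 = 42
No other subset beats 26.

Open B and D; minimum total cost 26.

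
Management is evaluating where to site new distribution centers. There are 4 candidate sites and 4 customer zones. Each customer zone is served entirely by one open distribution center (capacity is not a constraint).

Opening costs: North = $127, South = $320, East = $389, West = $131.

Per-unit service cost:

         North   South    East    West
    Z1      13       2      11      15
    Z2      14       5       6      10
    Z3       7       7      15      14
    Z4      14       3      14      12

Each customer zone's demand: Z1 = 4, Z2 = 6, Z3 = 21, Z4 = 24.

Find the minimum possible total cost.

For any fixed open set, each customer zone goes to its cheapest open site; total = fixed + service.
{South}: Z1→South 2·4=8, Z2→South 5·6=30, Z3→South 7·21=147, Z4→South 3·24=72. Service 257; fixed 320; total 577.
{North, South}: service 257 + fixed 447 = 704
{South, West}: Z1→South 2·4=8, Z2→South 5·6=30, Z3→South 7·21=147, Z4→South 3·24=72. Service 257; fixed 451; total 708.
{North, South, East, West}: Z1→South 2·4=8, Z2→South 5·6=30, Z3→North 7·21=147, Z4→South 3·24=72. Service 257; fixed 967; total 1224.
No other subset beats 577.

Minimum total cost: 577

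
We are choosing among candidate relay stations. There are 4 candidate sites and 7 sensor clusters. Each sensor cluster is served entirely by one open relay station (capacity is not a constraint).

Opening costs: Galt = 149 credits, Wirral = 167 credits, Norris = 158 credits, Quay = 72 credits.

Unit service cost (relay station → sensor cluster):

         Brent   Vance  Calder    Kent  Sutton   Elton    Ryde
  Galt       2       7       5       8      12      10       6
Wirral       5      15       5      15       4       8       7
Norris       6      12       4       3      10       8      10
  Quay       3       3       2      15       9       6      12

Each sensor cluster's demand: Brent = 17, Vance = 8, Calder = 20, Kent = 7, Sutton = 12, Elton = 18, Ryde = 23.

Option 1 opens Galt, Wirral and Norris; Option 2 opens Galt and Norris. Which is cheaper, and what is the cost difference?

Option 2 is cheaper by 95.

Option 1: {Galt, Wirral, Norris}: Brent→Galt 2·17=34, Vance→Galt 7·8=56, Calder→Norris 4·20=80, Kent→Norris 3·7=21, Sutton→Wirral 4·12=48, Elton→Wirral 8·18=144, Ryde→Galt 6·23=138. Service 521; fixed 474; total 995.
Option 2: {Galt, Norris}: Brent→Galt 2·17=34, Vance→Galt 7·8=56, Calder→Norris 4·20=80, Kent→Norris 3·7=21, Sutton→Norris 10·12=120, Elton→Norris 8·18=144, Ryde→Galt 6·23=138. Service 593; fixed 307; total 900.
Difference: |995 − 900| = 95.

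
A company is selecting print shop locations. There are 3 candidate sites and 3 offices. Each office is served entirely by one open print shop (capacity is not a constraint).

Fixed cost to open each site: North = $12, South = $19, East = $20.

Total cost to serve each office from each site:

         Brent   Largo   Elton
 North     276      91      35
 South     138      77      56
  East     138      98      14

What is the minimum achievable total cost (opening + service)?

Minimum total cost: 268

For any fixed open set, each office goes to its cheapest open site; total = fixed + service.
{South, East}: Brent→South 138, Largo→South 77, Elton→East 14. Service 229; fixed 39; total 268.
{East}: service 250 + fixed 20 = 270
{North, East}: service 243 + fixed 32 = 275
{North, South, East}: Brent→South 138, Largo→South 77, Elton→East 14. Service 229; fixed 51; total 280.
(All 7 nonempty subsets were checked; South and East is lowest.)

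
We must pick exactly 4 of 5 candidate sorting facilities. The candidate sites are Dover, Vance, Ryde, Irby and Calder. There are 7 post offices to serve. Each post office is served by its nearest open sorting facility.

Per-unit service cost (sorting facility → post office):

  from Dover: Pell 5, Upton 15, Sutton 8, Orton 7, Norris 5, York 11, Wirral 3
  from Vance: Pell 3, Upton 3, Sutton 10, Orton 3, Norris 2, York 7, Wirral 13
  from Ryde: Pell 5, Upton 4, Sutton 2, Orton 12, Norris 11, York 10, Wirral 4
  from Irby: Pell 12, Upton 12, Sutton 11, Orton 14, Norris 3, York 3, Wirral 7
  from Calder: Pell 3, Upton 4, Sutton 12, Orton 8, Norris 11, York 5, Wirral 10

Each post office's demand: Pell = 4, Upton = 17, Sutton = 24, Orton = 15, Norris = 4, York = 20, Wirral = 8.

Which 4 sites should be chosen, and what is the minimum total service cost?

With exactly 4 open, each post office uses its cheapest among the chosen.
{Dover, Vance, Ryde, Irby}: Pell→Vance 3·4=12, Upton→Vance 3·17=51, Sutton→Ryde 2·24=48, Orton→Vance 3·15=45, Norris→Vance 2·4=8, York→Irby 3·20=60, Wirral→Dover 3·8=24. Service cost 248.
{Vance, Ryde, Irby, Calder}: service cost 256
{Dover, Vance, Ryde, Calder}: service cost 288
Among all 5 size-4 choices, {Dover, Vance, Ryde, Irby} is lowest.

Choose Dover, Vance, Ryde and Irby; total service cost 248.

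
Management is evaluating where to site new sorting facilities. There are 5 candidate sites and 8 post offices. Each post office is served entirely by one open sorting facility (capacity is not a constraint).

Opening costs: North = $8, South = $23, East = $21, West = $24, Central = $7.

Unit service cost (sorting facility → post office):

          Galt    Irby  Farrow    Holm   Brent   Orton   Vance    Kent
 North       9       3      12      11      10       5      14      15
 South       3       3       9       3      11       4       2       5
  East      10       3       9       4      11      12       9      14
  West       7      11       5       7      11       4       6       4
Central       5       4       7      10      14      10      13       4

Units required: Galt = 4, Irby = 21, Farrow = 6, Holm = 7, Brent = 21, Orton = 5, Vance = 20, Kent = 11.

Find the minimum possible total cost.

For any fixed open set, each post office goes to its cheapest open site; total = fixed + service.
{North, South, Central}: Galt→South 3·4=12, Irby→North 3·21=63, Farrow→Central 7·6=42, Holm→South 3·7=21, Brent→North 10·21=210, Orton→South 4·5=20, Vance→South 2·20=40, Kent→Central 4·11=44. Service 452; fixed 38; total 490.
{North, South, West}: service 440 + fixed 55 = 495
{North, South, West, Central}: service 440 + fixed 62 = 502
{North, South, East, West, Central}: Galt→South 3·4=12, Irby→North 3·21=63, Farrow→West 5·6=30, Holm→South 3·7=21, Brent→North 10·21=210, Orton→South 4·5=20, Vance→South 2·20=40, Kent→West 4·11=44. Service 440; fixed 83; total 523.
No other subset beats 490.

Minimum total cost: 490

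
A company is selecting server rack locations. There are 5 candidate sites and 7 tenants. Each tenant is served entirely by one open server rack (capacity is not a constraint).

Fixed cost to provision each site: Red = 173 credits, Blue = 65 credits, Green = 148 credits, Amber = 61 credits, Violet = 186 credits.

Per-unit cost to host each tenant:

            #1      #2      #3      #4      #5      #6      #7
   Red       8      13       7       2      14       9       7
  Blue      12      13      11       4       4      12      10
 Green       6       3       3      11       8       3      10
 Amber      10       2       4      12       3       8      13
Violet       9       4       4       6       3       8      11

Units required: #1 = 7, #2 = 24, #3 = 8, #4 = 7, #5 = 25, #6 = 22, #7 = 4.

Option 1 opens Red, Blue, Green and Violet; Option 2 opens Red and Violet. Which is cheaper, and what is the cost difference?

Option 2 is cheaper by 57.

Option 1: {Red, Blue, Green, Violet}: #1→Green 6·7=42, #2→Green 3·24=72, #3→Green 3·8=24, #4→Red 2·7=14, #5→Violet 3·25=75, #6→Green 3·22=66, #7→Red 7·4=28. Service 321; fixed 572; total 893.
Option 2: {Red, Violet}: #1→Red 8·7=56, #2→Violet 4·24=96, #3→Violet 4·8=32, #4→Red 2·7=14, #5→Violet 3·25=75, #6→Violet 8·22=176, #7→Red 7·4=28. Service 477; fixed 359; total 836.
Difference: |893 − 836| = 57.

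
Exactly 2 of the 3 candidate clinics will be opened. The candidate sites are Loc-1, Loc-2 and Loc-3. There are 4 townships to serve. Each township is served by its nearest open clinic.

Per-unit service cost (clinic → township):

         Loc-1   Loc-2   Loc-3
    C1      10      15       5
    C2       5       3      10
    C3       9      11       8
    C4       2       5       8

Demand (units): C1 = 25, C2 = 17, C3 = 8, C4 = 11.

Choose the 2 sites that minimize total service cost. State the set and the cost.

With exactly 2 open, each township uses its cheapest among the chosen.
{Loc-2, Loc-3}: C1→Loc-3 5·25=125, C2→Loc-2 3·17=51, C3→Loc-3 8·8=64, C4→Loc-2 5·11=55. Service cost 295.
{Loc-1, Loc-3}: service cost 296
{Loc-1, Loc-2}: service cost 395
Among all 3 size-2 choices, {Loc-2, Loc-3} is lowest.

Choose Loc-2 and Loc-3; total service cost 295.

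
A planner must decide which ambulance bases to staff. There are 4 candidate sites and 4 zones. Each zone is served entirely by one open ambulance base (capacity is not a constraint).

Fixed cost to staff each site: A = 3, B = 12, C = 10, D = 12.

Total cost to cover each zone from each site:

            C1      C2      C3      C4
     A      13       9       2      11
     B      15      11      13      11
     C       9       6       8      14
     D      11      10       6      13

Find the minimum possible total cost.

For any fixed open set, each zone goes to its cheapest open site; total = fixed + service.
{A}: C1→A 13, C2→A 9, C3→A 2, C4→A 11. Service 35; fixed 3; total 38.
{A, C}: service 28 + fixed 13 = 41
{C}: service 37 + fixed 10 = 47
{A, B, C, D}: service 28 + fixed 37 = 65
No other subset beats 38.

Minimum total cost: 38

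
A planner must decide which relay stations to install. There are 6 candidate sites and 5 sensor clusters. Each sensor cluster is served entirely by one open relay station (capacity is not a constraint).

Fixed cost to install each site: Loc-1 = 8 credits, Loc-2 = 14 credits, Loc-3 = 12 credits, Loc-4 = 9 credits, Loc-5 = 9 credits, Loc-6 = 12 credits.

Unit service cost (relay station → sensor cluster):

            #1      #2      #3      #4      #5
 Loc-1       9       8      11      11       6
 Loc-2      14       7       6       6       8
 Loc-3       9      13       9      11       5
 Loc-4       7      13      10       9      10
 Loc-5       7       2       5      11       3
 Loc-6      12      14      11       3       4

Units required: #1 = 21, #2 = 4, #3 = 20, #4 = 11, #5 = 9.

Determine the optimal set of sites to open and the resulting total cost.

For any fixed open set, each sensor cluster goes to its cheapest open site; total = fixed + service.
{Loc-5, Loc-6}: #1→Loc-5 7·21=147, #2→Loc-5 2·4=8, #3→Loc-5 5·20=100, #4→Loc-6 3·11=33, #5→Loc-5 3·9=27. Service 315; fixed 21; total 336.
{Loc-1, Loc-5, Loc-6}: #1→Loc-5 7·21=147, #2→Loc-5 2·4=8, #3→Loc-5 5·20=100, #4→Loc-6 3·11=33, #5→Loc-5 3·9=27. Service 315; fixed 29; total 344.
{Loc-4, Loc-5, Loc-6}: service 315 + fixed 30 = 345
{Loc-1, Loc-2, Loc-3, Loc-4, Loc-5, Loc-6}: #1→Loc-4 7·21=147, #2→Loc-5 2·4=8, #3→Loc-5 5·20=100, #4→Loc-6 3·11=33, #5→Loc-5 3·9=27. Service 315; fixed 64; total 379.
No other subset beats 336.

Open Loc-5 and Loc-6; minimum total cost 336.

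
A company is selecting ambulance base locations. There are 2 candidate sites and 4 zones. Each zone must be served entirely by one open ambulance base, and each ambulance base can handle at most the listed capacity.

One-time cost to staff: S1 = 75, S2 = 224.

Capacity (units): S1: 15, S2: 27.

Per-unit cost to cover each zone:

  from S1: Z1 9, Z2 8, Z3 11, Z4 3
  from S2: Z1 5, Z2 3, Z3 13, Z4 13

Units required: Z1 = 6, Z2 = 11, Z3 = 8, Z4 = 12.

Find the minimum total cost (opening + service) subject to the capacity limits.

Open {S1, S2}: Z1→S2 5·6=30, Z2→S2 3·11=33, Z3→S2 13·8=104, Z4→S1 3·12=36.
Loads: S1 carries 12/15, S2 carries 25/27. Service 203; fixed 299; total 502.
Next best feasible plan costs 630.

Minimum total cost: 502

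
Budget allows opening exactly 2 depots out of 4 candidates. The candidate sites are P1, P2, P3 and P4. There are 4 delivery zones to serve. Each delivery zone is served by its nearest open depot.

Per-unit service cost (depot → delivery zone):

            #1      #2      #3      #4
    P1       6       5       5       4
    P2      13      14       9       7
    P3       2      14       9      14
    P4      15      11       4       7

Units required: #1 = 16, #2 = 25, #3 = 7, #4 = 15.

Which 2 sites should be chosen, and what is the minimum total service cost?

With exactly 2 open, each delivery zone uses its cheapest among the chosen.
{P1, P3}: #1→P3 2·16=32, #2→P1 5·25=125, #3→P1 5·7=35, #4→P1 4·15=60. Service cost 252.
{P1, P4}: service cost 309
{P1, P2}: service cost 316
Among all 6 size-2 choices, {P1, P3} is lowest.

Choose P1 and P3; total service cost 252.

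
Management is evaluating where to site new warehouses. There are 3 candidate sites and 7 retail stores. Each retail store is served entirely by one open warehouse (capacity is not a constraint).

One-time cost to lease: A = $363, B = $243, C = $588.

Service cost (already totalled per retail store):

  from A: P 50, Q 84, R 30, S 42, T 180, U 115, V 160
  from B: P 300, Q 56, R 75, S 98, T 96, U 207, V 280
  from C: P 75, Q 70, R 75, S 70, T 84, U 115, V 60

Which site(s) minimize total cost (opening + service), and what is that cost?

For any fixed open set, each retail store goes to its cheapest open site; total = fixed + service.
{A}: P→A 50, Q→A 84, R→A 30, S→A 42, T→A 180, U→A 115, V→A 160. Service 661; fixed 363; total 1024.
{C}: P→C 75, Q→C 70, R→C 75, S→C 70, T→C 84, U→C 115, V→C 60. Service 549; fixed 588; total 1137.
{A, B}: service 549 + fixed 606 = 1155
{A, B, C}: P→A 50, Q→B 56, R→A 30, S→A 42, T→C 84, U→A 115, V→C 60. Service 437; fixed 1194; total 1631.
(All 7 nonempty subsets were checked; A only is lowest.)

Open A only; minimum total cost 1024.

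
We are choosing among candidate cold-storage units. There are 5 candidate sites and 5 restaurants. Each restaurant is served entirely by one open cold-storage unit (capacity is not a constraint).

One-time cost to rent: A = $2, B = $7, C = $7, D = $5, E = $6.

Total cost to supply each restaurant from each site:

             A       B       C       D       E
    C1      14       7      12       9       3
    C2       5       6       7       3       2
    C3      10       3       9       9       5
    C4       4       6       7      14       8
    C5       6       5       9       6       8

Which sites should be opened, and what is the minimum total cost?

For any fixed open set, each restaurant goes to its cheapest open site; total = fixed + service.
{A, E}: C1→E 3, C2→E 2, C3→E 5, C4→A 4, C5→A 6. Service 20; fixed 8; total 28.
{A, B, E}: service 17 + fixed 15 = 32
{B, E}: C1→E 3, C2→E 2, C3→B 3, C4→B 6, C5→B 5. Service 19; fixed 13; total 32.
{A, B, C, D, E}: service 17 + fixed 27 = 44
No other subset beats 28.

Open A and E; minimum total cost 28.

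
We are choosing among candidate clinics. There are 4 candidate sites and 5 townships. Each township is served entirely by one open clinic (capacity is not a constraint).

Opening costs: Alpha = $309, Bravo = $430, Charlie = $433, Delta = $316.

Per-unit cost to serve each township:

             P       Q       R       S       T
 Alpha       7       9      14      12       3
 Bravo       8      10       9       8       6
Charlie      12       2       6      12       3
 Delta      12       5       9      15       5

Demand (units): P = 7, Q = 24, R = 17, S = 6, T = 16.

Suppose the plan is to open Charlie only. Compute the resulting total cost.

Total cost: 787

Each township is assigned to its cheapest site among the open ones.
{Charlie}: P→Charlie 12·7=84, Q→Charlie 2·24=48, R→Charlie 6·17=102, S→Charlie 12·6=72, T→Charlie 3·16=48. Service 354; fixed 433; total 787.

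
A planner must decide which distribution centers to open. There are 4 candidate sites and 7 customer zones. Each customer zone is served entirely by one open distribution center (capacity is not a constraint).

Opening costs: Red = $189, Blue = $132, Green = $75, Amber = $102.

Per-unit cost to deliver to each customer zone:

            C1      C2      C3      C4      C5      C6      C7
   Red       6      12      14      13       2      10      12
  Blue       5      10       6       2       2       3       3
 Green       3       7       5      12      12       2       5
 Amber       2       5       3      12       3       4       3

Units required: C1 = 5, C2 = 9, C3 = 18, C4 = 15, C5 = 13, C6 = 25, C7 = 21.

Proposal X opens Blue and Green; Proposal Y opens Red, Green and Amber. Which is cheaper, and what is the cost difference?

Proposal X: {Blue, Green}: C1→Green 3·5=15, C2→Green 7·9=63, C3→Green 5·18=90, C4→Blue 2·15=30, C5→Blue 2·13=26, C6→Green 2·25=50, C7→Blue 3·21=63. Service 337; fixed 207; total 544.
Proposal Y: {Red, Green, Amber}: C1→Amber 2·5=10, C2→Amber 5·9=45, C3→Amber 3·18=54, C4→Green 12·15=180, C5→Red 2·13=26, C6→Green 2·25=50, C7→Amber 3·21=63. Service 428; fixed 366; total 794.
Difference: |544 − 794| = 250.

Proposal X is cheaper by 250.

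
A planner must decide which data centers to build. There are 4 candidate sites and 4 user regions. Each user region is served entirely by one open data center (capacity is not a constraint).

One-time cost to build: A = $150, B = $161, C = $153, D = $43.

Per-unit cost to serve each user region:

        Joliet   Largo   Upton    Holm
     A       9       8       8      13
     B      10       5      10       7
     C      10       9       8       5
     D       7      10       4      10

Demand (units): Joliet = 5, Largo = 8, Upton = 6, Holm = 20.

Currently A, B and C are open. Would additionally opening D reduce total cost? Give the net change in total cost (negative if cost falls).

Current service cost with {A, B, C}: 233.
Adding D: each user region re-picks its cheapest; new service cost 199, saving 34.
Extra fixed cost: 43. Net change = 43 − 34 = 9.
(Totals: 697 → 706.)

No — net change +9 (cost rises by 9).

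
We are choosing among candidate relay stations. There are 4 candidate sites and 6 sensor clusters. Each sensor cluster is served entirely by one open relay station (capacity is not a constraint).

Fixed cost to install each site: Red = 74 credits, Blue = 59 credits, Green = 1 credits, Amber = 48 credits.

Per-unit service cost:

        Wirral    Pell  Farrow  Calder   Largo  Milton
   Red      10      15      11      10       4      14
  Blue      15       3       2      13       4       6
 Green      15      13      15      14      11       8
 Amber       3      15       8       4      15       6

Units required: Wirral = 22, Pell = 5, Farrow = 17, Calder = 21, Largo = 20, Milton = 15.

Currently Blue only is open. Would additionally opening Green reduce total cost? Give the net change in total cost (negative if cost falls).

No — net change +1 (cost rises by 1).

Current service cost with {Blue}: 822.
Adding Green: each sensor cluster re-picks its cheapest; new service cost 822, saving 0.
Extra fixed cost: 1. Net change = 1 − 0 = 1.
(Totals: 881 → 882.)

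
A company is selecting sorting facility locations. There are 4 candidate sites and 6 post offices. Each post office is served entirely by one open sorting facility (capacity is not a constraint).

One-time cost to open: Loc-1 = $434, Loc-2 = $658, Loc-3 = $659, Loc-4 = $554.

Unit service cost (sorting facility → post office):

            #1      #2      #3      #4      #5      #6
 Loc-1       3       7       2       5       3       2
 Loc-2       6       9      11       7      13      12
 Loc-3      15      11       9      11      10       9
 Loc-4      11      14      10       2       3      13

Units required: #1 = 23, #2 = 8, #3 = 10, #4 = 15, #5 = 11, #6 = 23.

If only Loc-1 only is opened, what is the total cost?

Each post office is assigned to its cheapest site among the open ones.
{Loc-1}: #1→Loc-1 3·23=69, #2→Loc-1 7·8=56, #3→Loc-1 2·10=20, #4→Loc-1 5·15=75, #5→Loc-1 3·11=33, #6→Loc-1 2·23=46. Service 299; fixed 434; total 733.

Total cost: 733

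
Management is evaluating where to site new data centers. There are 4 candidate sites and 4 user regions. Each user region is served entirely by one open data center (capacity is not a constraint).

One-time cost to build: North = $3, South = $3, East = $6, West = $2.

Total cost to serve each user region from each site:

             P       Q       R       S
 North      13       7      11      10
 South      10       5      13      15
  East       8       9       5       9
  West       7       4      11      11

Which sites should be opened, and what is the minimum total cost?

For any fixed open set, each user region goes to its cheapest open site; total = fixed + service.
{East, West}: P→West 7, Q→West 4, R→East 5, S→East 9. Service 25; fixed 8; total 33.
{West}: service 33 + fixed 2 = 35
{North, East, West}: service 25 + fixed 11 = 36
{North, South, East, West}: P→West 7, Q→West 4, R→East 5, S→East 9. Service 25; fixed 14; total 39.
No other subset beats 33.

Open East and West; minimum total cost 33.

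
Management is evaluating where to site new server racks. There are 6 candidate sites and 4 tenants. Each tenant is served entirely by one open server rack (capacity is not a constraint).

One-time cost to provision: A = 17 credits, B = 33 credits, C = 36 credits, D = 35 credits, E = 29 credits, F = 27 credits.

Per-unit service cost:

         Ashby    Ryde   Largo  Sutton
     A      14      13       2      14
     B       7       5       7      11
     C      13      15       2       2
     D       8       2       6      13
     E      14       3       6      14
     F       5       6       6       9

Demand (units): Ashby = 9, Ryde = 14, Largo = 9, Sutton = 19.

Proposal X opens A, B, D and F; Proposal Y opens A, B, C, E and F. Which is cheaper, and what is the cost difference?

Proposal X: {A, B, D, F}: Ashby→F 5·9=45, Ryde→D 2·14=28, Largo→A 2·9=18, Sutton→F 9·19=171. Service 262; fixed 112; total 374.
Proposal Y: {A, B, C, E, F}: Ashby→F 5·9=45, Ryde→E 3·14=42, Largo→A 2·9=18, Sutton→C 2·19=38. Service 143; fixed 142; total 285.
Difference: |374 − 285| = 89.

Proposal Y is cheaper by 89.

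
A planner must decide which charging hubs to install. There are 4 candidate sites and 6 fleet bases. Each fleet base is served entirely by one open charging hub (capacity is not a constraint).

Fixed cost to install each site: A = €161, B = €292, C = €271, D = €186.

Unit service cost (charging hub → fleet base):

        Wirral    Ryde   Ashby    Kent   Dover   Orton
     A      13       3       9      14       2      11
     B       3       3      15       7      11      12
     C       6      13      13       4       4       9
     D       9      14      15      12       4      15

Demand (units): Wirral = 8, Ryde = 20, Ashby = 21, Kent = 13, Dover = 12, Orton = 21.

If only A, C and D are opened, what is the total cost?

Total cost: 1180

Each fleet base is assigned to its cheapest site among the open ones.
{A, C, D}: Wirral→C 6·8=48, Ryde→A 3·20=60, Ashby→A 9·21=189, Kent→C 4·13=52, Dover→A 2·12=24, Orton→C 9·21=189. Service 562; fixed 618; total 1180.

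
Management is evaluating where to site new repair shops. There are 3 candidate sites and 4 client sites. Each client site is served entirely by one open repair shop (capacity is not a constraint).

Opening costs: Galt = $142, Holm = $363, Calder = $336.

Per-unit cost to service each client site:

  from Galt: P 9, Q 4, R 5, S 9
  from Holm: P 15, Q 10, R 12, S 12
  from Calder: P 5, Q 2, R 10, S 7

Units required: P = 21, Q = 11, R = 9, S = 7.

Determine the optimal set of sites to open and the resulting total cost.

For any fixed open set, each client site goes to its cheapest open site; total = fixed + service.
{Galt}: P→Galt 9·21=189, Q→Galt 4·11=44, R→Galt 5·9=45, S→Galt 9·7=63. Service 341; fixed 142; total 483.
{Calder}: service 266 + fixed 336 = 602
{Galt, Calder}: service 221 + fixed 478 = 699
{Galt, Holm, Calder}: P→Calder 5·21=105, Q→Calder 2·11=22, R→Galt 5·9=45, S→Calder 7·7=49. Service 221; fixed 841; total 1062.
No other subset beats 483.

Open Galt only; minimum total cost 483.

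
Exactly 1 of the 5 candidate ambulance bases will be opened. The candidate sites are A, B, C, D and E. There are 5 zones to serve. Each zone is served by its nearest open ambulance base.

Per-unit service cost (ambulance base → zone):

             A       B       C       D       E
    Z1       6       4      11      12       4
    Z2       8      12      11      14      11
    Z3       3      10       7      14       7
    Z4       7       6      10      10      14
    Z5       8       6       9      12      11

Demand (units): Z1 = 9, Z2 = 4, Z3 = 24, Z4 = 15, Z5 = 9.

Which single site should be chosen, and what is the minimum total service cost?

Choose A only; total service cost 335.

With exactly 1 open, each zone uses its cheapest among the chosen.
{A}: Z1→A 6·9=54, Z2→A 8·4=32, Z3→A 3·24=72, Z4→A 7·15=105, Z5→A 8·9=72. Service cost 335.
{B}: service cost 468
{C}: service cost 542
Among all 5 size-1 choices, {A} is lowest.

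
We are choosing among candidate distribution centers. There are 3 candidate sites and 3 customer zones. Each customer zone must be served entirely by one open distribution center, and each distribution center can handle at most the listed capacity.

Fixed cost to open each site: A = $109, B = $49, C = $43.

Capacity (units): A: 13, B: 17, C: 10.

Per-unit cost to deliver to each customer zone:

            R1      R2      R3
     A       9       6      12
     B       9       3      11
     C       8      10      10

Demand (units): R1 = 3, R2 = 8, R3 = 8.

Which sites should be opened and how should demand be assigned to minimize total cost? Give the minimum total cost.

Open {B, C}: R1→B 9·3=27, R2→B 3·8=24, R3→C 10·8=80.
Loads: B carries 11/17, C carries 8/10. Service 131; fixed 92; total 223.
Next best feasible plan costs 228.

Minimum total cost: 223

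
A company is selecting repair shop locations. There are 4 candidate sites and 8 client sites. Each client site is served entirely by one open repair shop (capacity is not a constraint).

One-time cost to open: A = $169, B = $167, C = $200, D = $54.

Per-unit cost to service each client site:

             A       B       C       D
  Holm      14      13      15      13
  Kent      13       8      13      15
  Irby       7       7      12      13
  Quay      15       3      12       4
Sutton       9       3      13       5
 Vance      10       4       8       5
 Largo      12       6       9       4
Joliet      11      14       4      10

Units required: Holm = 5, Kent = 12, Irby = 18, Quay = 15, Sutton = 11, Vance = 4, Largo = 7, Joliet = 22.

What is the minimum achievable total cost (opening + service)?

For any fixed open set, each client site goes to its cheapest open site; total = fixed + service.
{B, D}: Holm→B 13·5=65, Kent→B 8·12=96, Irby→B 7·18=126, Quay→B 3·15=45, Sutton→B 3·11=33, Vance→B 4·4=16, Largo→D 4·7=28, Joliet→D 10·22=220. Service 629; fixed 221; total 850.
{B, C}: service 511 + fixed 367 = 878
{B}: Holm→B 13·5=65, Kent→B 8·12=96, Irby→B 7·18=126, Quay→B 3·15=45, Sutton→B 3·11=33, Vance→B 4·4=16, Largo→B 6·7=42, Joliet→B 14·22=308. Service 731; fixed 167; total 898.
{A, B, C, D}: Holm→B 13·5=65, Kent→B 8·12=96, Irby→A 7·18=126, Quay→B 3·15=45, Sutton→B 3·11=33, Vance→B 4·4=16, Largo→D 4·7=28, Joliet→C 4·22=88. Service 497; fixed 590; total 1087.
No other subset beats 850.

Minimum total cost: 850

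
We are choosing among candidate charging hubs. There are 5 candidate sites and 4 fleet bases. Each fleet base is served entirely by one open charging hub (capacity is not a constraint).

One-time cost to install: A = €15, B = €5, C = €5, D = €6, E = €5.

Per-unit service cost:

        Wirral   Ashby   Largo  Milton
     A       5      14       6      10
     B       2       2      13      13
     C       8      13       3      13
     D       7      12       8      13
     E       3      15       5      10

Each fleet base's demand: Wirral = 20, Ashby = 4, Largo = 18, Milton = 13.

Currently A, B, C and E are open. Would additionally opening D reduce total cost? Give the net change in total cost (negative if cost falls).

No — net change +6 (cost rises by 6).

Current service cost with {A, B, C, E}: 232.
Adding D: each fleet base re-picks its cheapest; new service cost 232, saving 0.
Extra fixed cost: 6. Net change = 6 − 0 = 6.
(Totals: 262 → 268.)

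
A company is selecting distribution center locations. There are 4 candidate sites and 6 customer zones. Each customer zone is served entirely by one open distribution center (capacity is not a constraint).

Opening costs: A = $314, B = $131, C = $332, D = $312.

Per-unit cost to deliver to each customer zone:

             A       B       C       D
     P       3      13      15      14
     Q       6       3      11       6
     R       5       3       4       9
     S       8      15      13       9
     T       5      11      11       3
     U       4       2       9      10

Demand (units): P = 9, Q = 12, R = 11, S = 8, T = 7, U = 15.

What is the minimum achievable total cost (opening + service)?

Minimum total cost: 544

For any fixed open set, each customer zone goes to its cheapest open site; total = fixed + service.
{B}: P→B 13·9=117, Q→B 3·12=36, R→B 3·11=33, S→B 15·8=120, T→B 11·7=77, U→B 2·15=30. Service 413; fixed 131; total 544.
{A}: service 313 + fixed 314 = 627
{A, B}: service 225 + fixed 445 = 670
{A, B, C, D}: service 211 + fixed 1089 = 1300
(All 15 nonempty subsets were checked; B only is lowest.)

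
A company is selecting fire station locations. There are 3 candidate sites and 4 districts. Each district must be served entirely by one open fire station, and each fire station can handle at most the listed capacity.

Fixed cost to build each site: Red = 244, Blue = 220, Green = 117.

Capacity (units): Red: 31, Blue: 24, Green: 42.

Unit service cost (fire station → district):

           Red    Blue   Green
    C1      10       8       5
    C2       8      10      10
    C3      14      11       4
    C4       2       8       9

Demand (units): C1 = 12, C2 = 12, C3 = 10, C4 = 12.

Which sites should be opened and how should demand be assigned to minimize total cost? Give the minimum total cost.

Open {Red, Green}: C1→Green 5·12=60, C2→Red 8·12=96, C3→Green 4·10=40, C4→Red 2·12=24.
Loads: Red carries 24/31, Green carries 22/42. Service 220; fixed 361; total 581.
Next best feasible plan costs 605.

Minimum total cost: 581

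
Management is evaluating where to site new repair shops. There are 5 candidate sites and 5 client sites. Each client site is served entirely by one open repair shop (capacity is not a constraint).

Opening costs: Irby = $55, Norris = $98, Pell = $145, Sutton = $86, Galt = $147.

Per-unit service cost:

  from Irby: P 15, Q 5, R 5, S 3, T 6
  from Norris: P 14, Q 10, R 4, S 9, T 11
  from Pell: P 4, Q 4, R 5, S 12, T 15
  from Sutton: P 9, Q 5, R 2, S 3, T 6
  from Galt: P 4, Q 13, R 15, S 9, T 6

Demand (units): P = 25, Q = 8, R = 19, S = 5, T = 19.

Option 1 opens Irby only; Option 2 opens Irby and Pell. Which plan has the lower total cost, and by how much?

Option 1: {Irby}: P→Irby 15·25=375, Q→Irby 5·8=40, R→Irby 5·19=95, S→Irby 3·5=15, T→Irby 6·19=114. Service 639; fixed 55; total 694.
Option 2: {Irby, Pell}: P→Pell 4·25=100, Q→Pell 4·8=32, R→Irby 5·19=95, S→Irby 3·5=15, T→Irby 6·19=114. Service 356; fixed 200; total 556.
Difference: |694 − 556| = 138.

Option 2 is cheaper by 138.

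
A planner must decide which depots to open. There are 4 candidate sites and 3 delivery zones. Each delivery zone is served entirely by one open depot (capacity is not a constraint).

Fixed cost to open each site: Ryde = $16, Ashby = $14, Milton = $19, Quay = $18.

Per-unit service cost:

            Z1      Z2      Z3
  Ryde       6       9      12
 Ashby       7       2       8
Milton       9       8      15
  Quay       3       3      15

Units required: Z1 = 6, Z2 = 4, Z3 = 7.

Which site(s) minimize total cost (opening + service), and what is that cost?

Open Ashby and Quay; minimum total cost 114.

For any fixed open set, each delivery zone goes to its cheapest open site; total = fixed + service.
{Ashby, Quay}: Z1→Quay 3·6=18, Z2→Ashby 2·4=8, Z3→Ashby 8·7=56. Service 82; fixed 32; total 114.
{Ashby}: service 106 + fixed 14 = 120
{Ryde, Ashby}: service 100 + fixed 30 = 130
{Ryde, Ashby, Milton, Quay}: service 82 + fixed 67 = 149
(All 15 nonempty subsets were checked; Ashby and Quay is lowest.)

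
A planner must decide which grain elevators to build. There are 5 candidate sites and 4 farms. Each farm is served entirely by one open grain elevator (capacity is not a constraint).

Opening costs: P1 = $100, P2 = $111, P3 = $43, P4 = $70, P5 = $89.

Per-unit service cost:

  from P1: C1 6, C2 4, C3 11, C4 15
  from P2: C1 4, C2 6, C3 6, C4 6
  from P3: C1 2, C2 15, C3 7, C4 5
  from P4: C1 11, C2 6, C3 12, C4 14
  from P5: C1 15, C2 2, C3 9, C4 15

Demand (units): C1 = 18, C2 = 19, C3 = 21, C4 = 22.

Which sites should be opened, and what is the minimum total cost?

Open P3 and P5; minimum total cost 463.

For any fixed open set, each farm goes to its cheapest open site; total = fixed + service.
{P3, P5}: C1→P3 2·18=36, C2→P5 2·19=38, C3→P3 7·21=147, C4→P3 5·22=110. Service 331; fixed 132; total 463.
{P1, P3}: service 369 + fixed 143 = 512
{P3, P4}: C1→P3 2·18=36, C2→P4 6·19=114, C3→P3 7·21=147, C4→P3 5·22=110. Service 407; fixed 113; total 520.
{P1, P2, P3, P4, P5}: C1→P3 2·18=36, C2→P5 2·19=38, C3→P2 6·21=126, C4→P3 5·22=110. Service 310; fixed 413; total 723.
No other subset beats 463.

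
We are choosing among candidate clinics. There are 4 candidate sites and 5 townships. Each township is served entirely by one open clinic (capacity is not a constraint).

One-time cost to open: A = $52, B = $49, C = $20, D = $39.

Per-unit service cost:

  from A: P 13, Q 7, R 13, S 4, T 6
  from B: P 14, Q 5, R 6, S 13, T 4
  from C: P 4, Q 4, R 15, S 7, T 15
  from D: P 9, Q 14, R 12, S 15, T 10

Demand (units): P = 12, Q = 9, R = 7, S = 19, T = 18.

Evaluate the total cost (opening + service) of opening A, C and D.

Total cost: 463

Each township is assigned to its cheapest site among the open ones.
{A, C, D}: P→C 4·12=48, Q→C 4·9=36, R→D 12·7=84, S→A 4·19=76, T→A 6·18=108. Service 352; fixed 111; total 463.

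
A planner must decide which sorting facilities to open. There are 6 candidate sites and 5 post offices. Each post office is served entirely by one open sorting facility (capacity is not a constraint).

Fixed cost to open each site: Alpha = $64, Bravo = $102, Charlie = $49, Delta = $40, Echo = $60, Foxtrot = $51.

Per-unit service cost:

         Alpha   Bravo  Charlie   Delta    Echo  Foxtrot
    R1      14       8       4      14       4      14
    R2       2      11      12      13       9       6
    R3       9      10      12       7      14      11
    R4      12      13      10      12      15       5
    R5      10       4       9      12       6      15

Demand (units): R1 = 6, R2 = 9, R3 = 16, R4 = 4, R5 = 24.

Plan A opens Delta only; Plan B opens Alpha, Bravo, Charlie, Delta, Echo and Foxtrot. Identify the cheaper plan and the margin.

Plan B is cheaper by 53.

Plan A: {Delta}: R1→Delta 14·6=84, R2→Delta 13·9=117, R3→Delta 7·16=112, R4→Delta 12·4=48, R5→Delta 12·24=288. Service 649; fixed 40; total 689.
Plan B: {Alpha, Bravo, Charlie, Delta, Echo, Foxtrot}: R1→Charlie 4·6=24, R2→Alpha 2·9=18, R3→Delta 7·16=112, R4→Foxtrot 5·4=20, R5→Bravo 4·24=96. Service 270; fixed 366; total 636.
Difference: |689 − 636| = 53.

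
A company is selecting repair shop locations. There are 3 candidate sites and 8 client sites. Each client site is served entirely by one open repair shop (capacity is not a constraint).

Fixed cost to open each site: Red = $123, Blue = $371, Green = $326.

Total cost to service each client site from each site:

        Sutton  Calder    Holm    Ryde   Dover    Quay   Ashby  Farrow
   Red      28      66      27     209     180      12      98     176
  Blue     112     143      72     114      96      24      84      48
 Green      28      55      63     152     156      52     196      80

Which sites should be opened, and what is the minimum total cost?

For any fixed open set, each client site goes to its cheapest open site; total = fixed + service.
{Red}: Sutton→Red 28, Calder→Red 66, Holm→Red 27, Ryde→Red 209, Dover→Red 180, Quay→Red 12, Ashby→Red 98, Farrow→Red 176. Service 796; fixed 123; total 919.
{Red, Blue}: service 475 + fixed 494 = 969
{Red, Green}: service 608 + fixed 449 = 1057
{Red, Blue, Green}: Sutton→Red 28, Calder→Green 55, Holm→Red 27, Ryde→Blue 114, Dover→Blue 96, Quay→Red 12, Ashby→Blue 84, Farrow→Blue 48. Service 464; fixed 820; total 1284.
No other subset beats 919.

Open Red only; minimum total cost 919.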